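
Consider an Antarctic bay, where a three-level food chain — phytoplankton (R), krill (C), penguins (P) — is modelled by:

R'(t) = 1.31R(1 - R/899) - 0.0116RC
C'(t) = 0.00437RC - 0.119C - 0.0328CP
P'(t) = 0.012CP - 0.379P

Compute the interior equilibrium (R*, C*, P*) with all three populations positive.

From dP/dt = 0: 0.012C* = 0.379, so C* = 31.6.
From dR/dt = 0: 1.31(1 - R*/899) = 0.0116·31.6, giving R* = 899·(1 - 0.28) = 648.
From dC/dt = 0: 0.00437·648 - 0.119 = 0.0328P*, so P* = 2.71/0.0328 = 82.6.

R* ≈ 648, C* ≈ 31.6, P* ≈ 82.6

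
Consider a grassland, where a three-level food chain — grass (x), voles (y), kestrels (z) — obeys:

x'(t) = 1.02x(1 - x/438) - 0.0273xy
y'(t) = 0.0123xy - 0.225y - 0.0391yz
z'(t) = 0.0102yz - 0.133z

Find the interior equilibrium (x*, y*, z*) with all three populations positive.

From dz/dt = 0: 0.0102y* = 0.133, so y* = 13.
From dx/dt = 0: 1.02(1 - x*/438) = 0.0273·13, giving x* = 438·(1 - 0.349) = 285.
From dy/dt = 0: 0.0123·285 - 0.225 = 0.0391z*, so z* = 3.28/0.0391 = 83.9.

x* ≈ 285, y* ≈ 13, z* ≈ 83.9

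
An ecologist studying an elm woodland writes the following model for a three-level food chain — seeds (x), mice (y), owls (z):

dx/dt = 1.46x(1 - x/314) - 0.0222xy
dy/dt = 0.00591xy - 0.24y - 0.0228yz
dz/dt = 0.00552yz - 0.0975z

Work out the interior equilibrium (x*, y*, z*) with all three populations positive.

x* ≈ 230, y* ≈ 17.7, z* ≈ 49

From dz/dt = 0: 0.00552y* = 0.0975, so y* = 17.7.
From dx/dt = 0: 1.46(1 - x*/314) = 0.0222·17.7, giving x* = 314·(1 - 0.269) = 230.
From dy/dt = 0: 0.00591·230 - 0.24 = 0.0228z*, so z* = 1.12/0.0228 = 49.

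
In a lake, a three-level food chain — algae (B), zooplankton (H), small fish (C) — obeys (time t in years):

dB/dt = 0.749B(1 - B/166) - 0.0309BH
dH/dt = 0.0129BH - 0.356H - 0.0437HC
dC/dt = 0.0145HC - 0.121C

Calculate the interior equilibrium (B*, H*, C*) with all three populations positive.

B* ≈ 109, H* ≈ 8.34, C* ≈ 24

From dC/dt = 0: 0.0145H* = 0.121, so H* = 8.34.
From dB/dt = 0: 0.749(1 - B*/166) = 0.0309·8.34, giving B* = 166·(1 - 0.344) = 109.
From dH/dt = 0: 0.0129·109 - 0.356 = 0.0437C*, so C* = 1.05/0.0437 = 24.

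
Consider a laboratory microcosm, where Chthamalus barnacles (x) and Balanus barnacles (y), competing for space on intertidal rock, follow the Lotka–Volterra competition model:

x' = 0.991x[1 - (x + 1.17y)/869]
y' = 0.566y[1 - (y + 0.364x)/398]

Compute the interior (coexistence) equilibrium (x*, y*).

Setting both brackets to zero gives the nullclines x + 1.17y = 869 and 0.364x + y = 398.
Substituting y = 398 - 0.364x into the first: x(1 - 1.17·0.364) = 869 - 1.17·398.
So x* = 403/0.574 = 703, and then y* = 398 - 0.364·703 = 142.

x* ≈ 703, y* ≈ 142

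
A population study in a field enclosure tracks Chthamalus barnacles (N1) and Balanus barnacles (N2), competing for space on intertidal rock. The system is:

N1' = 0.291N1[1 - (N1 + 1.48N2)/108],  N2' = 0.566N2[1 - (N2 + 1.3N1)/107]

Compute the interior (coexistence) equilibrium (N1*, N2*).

Setting both brackets to zero gives the nullclines N1 + 1.48N2 = 108 and 1.3N1 + N2 = 107.
Substituting N2 = 107 - 1.3N1 into the first: N1(1 - 1.48·1.3) = 108 - 1.48·107.
So N1* = -50.4/-0.924 = 54.5, and then N2* = 107 - 1.3·54.5 = 36.1.

N1* ≈ 54.5, N2* ≈ 36.1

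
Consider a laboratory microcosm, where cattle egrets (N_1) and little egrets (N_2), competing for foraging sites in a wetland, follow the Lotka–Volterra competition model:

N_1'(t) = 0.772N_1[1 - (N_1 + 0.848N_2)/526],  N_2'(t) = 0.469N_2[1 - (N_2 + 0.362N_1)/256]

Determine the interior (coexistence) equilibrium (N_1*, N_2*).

N_1* ≈ 446, N_2* ≈ 94.6

Setting both brackets to zero gives the nullclines N_1 + 0.848N_2 = 526 and 0.362N_1 + N_2 = 256.
Substituting N_2 = 256 - 0.362N_1 into the first: N_1(1 - 0.848·0.362) = 526 - 0.848·256.
So N_1* = 309/0.693 = 446, and then N_2* = 256 - 0.362·446 = 94.6.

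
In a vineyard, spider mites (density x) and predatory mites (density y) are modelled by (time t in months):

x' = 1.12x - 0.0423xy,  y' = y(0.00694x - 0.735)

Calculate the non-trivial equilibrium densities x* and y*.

x* ≈ 106, y* ≈ 26.5

Set dy/dt = 0 with y > 0: 0.00694x - 0.735 = 0, so x* = 0.735/0.00694 = 106.
Set dx/dt = 0 with x > 0: 1.12 - 0.0423y = 0, so y* = 1.12/0.0423 = 26.5.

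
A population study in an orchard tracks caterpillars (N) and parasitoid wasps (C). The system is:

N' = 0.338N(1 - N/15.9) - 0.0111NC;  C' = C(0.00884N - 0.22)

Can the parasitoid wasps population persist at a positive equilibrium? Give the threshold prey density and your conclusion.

The predator equation gives dC/dt > 0 only when N > 0.22/0.00884 = 24.9.
Without the predator, N → K = 15.9. Since 15.9 < 24.9, the predator cannot invade.

Threshold N = 24.9; K < 24.9, so no, the predator goes extinct.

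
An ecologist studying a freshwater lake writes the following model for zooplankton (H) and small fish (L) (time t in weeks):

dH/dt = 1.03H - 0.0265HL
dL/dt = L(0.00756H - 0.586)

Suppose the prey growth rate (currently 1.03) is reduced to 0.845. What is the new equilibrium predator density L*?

At the interior fixed point, setting dH/dt = 0 with H > 0 fixes L* = (prey growth rate)/(HL coefficient) — independent of the other coefficients.
With the change, L* = 0.845/0.0265 = 31.9; it falls from 38.9.

L* ≈ 31.9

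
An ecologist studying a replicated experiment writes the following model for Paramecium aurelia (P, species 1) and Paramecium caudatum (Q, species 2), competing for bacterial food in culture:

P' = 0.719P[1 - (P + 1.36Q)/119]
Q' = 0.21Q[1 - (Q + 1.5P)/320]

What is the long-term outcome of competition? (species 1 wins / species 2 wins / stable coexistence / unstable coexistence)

Compare the nullcline intercepts: K1/α12 = 119/1.36 = 87.5 < K2 = 320; K2/α21 = 320/1.5 = 213 > K1 = 119.
Since the inequalities point opposite ways, species 2 can invade but species 1 cannot.

species 2 excludes species 1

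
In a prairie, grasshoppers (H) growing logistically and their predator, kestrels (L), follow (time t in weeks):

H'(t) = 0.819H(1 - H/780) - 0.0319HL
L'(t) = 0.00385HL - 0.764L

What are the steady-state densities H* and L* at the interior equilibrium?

H* ≈ 198, L* ≈ 19.1

From dL/dt = 0 with L > 0: 0.00385H* = 0.764, so H* = 198.
Substitute into dH/dt = 0: 0.819(1 - 198/780) = 0.0319L*.
The bracket is 0.746, giving L* = 0.611/0.0319 = 19.1.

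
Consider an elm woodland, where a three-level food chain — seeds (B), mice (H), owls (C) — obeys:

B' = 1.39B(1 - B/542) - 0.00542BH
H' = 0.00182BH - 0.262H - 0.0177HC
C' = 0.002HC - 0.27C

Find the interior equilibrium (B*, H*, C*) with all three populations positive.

From dC/dt = 0: 0.002H* = 0.27, so H* = 135.
From dB/dt = 0: 1.39(1 - B*/542) = 0.00542·135, giving B* = 542·(1 - 0.526) = 257.
From dH/dt = 0: 0.00182·257 - 0.262 = 0.0177C*, so C* = 0.205/0.0177 = 11.6.

B* ≈ 257, H* ≈ 135, C* ≈ 11.6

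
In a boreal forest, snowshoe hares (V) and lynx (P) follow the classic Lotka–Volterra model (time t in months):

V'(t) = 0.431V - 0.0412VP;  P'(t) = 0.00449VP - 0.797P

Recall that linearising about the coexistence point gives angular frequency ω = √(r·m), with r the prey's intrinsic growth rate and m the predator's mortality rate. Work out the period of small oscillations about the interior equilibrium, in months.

Here r = 0.431 and m = 0.797, so r·m = 0.344.
ω = √0.344 = 0.586 per month, hence T = 2π/ω ≈ 10.7 months.

T ≈ 10.7 months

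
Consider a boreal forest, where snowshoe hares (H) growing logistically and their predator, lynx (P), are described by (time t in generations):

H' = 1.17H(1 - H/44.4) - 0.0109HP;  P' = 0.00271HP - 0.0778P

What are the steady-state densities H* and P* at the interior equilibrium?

From dP/dt = 0 with P > 0: 0.00271H* = 0.0778, so H* = 28.7.
Substitute into dH/dt = 0: 1.17(1 - 28.7/44.4) = 0.0109P*.
The bracket is 0.353, giving P* = 0.413/0.0109 = 37.9.

H* ≈ 28.7, P* ≈ 37.9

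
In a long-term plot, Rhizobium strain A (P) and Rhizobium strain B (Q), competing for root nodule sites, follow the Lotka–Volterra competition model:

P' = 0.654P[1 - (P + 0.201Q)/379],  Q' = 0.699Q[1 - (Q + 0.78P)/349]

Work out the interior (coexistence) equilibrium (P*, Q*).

P* ≈ 366, Q* ≈ 63.3

Setting both brackets to zero gives the nullclines P + 0.201Q = 379 and 0.78P + Q = 349.
Substituting Q = 349 - 0.78P into the first: P(1 - 0.201·0.78) = 379 - 0.201·349.
So P* = 309/0.843 = 366, and then Q* = 349 - 0.78·366 = 63.3.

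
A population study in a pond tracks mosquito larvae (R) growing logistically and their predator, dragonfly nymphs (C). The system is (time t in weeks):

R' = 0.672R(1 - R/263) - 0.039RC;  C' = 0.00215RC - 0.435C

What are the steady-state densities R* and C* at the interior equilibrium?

R* ≈ 202, C* ≈ 3.98

From dC/dt = 0 with C > 0: 0.00215R* = 0.435, so R* = 202.
Substitute into dR/dt = 0: 0.672(1 - 202/263) = 0.039C*.
The bracket is 0.231, giving C* = 0.155/0.039 = 3.98.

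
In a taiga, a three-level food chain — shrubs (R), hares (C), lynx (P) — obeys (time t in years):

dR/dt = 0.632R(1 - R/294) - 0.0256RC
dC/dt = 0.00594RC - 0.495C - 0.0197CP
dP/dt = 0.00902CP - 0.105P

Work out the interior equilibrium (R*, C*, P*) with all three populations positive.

R* ≈ 155, C* ≈ 11.6, P* ≈ 21.7

From dP/dt = 0: 0.00902C* = 0.105, so C* = 11.6.
From dR/dt = 0: 0.632(1 - R*/294) = 0.0256·11.6, giving R* = 294·(1 - 0.472) = 155.
From dC/dt = 0: 0.00594·155 - 0.495 = 0.0197P*, so P* = 0.428/0.0197 = 21.7.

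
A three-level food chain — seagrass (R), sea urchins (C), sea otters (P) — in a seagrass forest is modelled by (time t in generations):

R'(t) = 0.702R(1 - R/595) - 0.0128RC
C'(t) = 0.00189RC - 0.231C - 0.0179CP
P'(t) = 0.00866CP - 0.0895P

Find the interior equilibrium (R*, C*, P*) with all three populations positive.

R* ≈ 483, C* ≈ 10.3, P* ≈ 38.1

From dP/dt = 0: 0.00866C* = 0.0895, so C* = 10.3.
From dR/dt = 0: 0.702(1 - R*/595) = 0.0128·10.3, giving R* = 595·(1 - 0.188) = 483.
From dC/dt = 0: 0.00189·483 - 0.231 = 0.0179P*, so P* = 0.682/0.0179 = 38.1.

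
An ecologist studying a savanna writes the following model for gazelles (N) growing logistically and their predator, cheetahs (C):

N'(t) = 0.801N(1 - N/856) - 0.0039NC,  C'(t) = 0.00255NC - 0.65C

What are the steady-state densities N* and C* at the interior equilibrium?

N* ≈ 255, C* ≈ 144

From dC/dt = 0 with C > 0: 0.00255N* = 0.65, so N* = 255.
Substitute into dN/dt = 0: 0.801(1 - 255/856) = 0.0039C*.
The bracket is 0.702, giving C* = 0.562/0.0039 = 144.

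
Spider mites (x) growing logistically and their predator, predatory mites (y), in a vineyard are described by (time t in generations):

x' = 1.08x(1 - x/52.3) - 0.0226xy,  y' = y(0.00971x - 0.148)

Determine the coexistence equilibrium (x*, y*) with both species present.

From dy/dt = 0 with y > 0: 0.00971x* = 0.148, so x* = 15.2.
Substitute into dx/dt = 0: 1.08(1 - 15.2/52.3) = 0.0226y*.
The bracket is 0.709, giving y* = 0.765/0.0226 = 33.9.

x* ≈ 15.2, y* ≈ 33.9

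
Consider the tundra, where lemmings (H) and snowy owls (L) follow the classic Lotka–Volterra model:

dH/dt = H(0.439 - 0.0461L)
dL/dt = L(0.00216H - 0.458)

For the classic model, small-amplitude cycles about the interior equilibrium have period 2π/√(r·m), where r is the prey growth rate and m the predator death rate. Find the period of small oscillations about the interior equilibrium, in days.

T ≈ 14 days

Here r = 0.439 and m = 0.458, so r·m = 0.201.
ω = √0.201 = 0.448 per day, hence T = 2π/ω ≈ 14 days.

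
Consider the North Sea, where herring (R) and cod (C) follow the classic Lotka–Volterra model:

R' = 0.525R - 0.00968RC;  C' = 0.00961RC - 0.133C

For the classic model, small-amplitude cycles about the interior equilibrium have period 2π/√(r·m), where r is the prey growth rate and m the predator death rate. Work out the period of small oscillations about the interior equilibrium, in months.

Here r = 0.525 and m = 0.133, so r·m = 0.0698.
ω = √0.0698 = 0.264 per month, hence T = 2π/ω ≈ 23.8 months.

T ≈ 23.8 months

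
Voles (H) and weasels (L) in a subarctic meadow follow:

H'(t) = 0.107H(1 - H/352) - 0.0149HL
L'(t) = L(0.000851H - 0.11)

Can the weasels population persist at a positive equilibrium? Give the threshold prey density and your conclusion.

Threshold H = 129; K > 129, so yes, the predator persists.

The predator equation gives dL/dt > 0 only when H > 0.11/0.000851 = 129.
Without the predator, H → K = 352. Since 352 > 129, the predator can invade and persist.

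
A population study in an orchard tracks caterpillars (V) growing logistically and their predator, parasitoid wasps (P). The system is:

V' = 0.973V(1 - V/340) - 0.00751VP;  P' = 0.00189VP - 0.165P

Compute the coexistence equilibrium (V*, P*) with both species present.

From dP/dt = 0 with P > 0: 0.00189V* = 0.165, so V* = 87.3.
Substitute into dV/dt = 0: 0.973(1 - 87.3/340) = 0.00751P*.
The bracket is 0.743, giving P* = 0.723/0.00751 = 96.3.

V* ≈ 87.3, P* ≈ 96.3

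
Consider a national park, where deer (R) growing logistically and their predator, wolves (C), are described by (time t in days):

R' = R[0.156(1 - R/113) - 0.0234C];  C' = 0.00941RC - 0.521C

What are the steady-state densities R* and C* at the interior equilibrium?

R* ≈ 55.4, C* ≈ 3.4

From dC/dt = 0 with C > 0: 0.00941R* = 0.521, so R* = 55.4.
Substitute into dR/dt = 0: 0.156(1 - 55.4/113) = 0.0234C*.
The bracket is 0.51, giving C* = 0.0796/0.0234 = 3.4.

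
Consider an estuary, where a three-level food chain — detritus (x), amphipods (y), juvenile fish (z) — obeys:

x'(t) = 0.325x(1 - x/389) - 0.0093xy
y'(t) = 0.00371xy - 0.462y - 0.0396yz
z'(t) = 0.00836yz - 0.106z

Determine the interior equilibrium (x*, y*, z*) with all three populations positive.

x* ≈ 248, y* ≈ 12.7, z* ≈ 11.6

From dz/dt = 0: 0.00836y* = 0.106, so y* = 12.7.
From dx/dt = 0: 0.325(1 - x*/389) = 0.0093·12.7, giving x* = 389·(1 - 0.363) = 248.
From dy/dt = 0: 0.00371·248 - 0.462 = 0.0396z*, so z* = 0.458/0.0396 = 11.6.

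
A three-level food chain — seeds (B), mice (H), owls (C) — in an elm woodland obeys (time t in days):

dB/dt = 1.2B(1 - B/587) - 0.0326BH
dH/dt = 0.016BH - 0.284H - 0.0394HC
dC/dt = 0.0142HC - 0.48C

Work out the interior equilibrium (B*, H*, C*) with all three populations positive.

From dC/dt = 0: 0.0142H* = 0.48, so H* = 33.8.
From dB/dt = 0: 1.2(1 - B*/587) = 0.0326·33.8, giving B* = 587·(1 - 0.918) = 48.
From dH/dt = 0: 0.016·48 - 0.284 = 0.0394C*, so C* = 0.483/0.0394 = 12.3.

B* ≈ 48, H* ≈ 33.8, C* ≈ 12.3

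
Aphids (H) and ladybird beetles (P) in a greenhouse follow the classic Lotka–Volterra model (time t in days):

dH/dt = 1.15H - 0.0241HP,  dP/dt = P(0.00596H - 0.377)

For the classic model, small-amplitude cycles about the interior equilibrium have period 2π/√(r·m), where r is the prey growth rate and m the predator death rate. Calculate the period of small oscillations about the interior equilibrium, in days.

Here r = 1.15 and m = 0.377, so r·m = 0.434.
ω = √0.434 = 0.658 per day, hence T = 2π/ω ≈ 9.54 days.

T ≈ 9.54 days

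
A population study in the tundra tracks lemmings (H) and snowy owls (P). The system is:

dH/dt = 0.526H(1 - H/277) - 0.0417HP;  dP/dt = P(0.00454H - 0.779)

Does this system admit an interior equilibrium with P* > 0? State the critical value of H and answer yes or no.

Threshold H = 172; K > 172, so yes, the predator persists.

The predator equation gives dP/dt > 0 only when H > 0.779/0.00454 = 172.
Without the predator, H → K = 277. Since 277 > 172, the predator can invade and persist.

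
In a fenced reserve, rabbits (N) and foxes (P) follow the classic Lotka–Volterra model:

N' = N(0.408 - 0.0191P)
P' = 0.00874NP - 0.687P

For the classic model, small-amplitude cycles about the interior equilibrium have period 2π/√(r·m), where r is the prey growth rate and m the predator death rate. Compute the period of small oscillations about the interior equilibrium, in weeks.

T ≈ 11.9 weeks

Here r = 0.408 and m = 0.687, so r·m = 0.28.
ω = √0.28 = 0.529 per week, hence T = 2π/ω ≈ 11.9 weeks.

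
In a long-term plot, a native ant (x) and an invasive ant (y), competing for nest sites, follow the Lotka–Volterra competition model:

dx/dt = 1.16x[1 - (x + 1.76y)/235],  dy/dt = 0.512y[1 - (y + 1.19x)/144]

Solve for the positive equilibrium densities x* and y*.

x* ≈ 16.8, y* ≈ 124

Setting both brackets to zero gives the nullclines x + 1.76y = 235 and 1.19x + y = 144.
Substituting y = 144 - 1.19x into the first: x(1 - 1.76·1.19) = 235 - 1.76·144.
So x* = -18.4/-1.09 = 16.8, and then y* = 144 - 1.19·16.8 = 124.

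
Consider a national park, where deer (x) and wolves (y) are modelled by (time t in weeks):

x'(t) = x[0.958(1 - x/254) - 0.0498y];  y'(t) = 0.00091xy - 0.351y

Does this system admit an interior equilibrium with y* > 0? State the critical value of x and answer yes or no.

The predator equation gives dy/dt > 0 only when x > 0.351/0.00091 = 386.
Without the predator, x → K = 254. Since 254 < 386, the predator cannot invade.

Threshold x = 386; K < 386, so no, the predator goes extinct.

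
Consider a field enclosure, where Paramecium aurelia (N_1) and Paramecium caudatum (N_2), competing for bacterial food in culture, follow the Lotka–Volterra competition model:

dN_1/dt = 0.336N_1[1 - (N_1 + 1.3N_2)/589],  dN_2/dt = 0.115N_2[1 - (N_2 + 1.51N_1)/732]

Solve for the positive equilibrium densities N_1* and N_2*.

Setting both brackets to zero gives the nullclines N_1 + 1.3N_2 = 589 and 1.51N_1 + N_2 = 732.
Substituting N_2 = 732 - 1.51N_1 into the first: N_1(1 - 1.3·1.51) = 589 - 1.3·732.
So N_1* = -363/-0.963 = 377, and then N_2* = 732 - 1.51·377 = 163.

N_1* ≈ 377, N_2* ≈ 163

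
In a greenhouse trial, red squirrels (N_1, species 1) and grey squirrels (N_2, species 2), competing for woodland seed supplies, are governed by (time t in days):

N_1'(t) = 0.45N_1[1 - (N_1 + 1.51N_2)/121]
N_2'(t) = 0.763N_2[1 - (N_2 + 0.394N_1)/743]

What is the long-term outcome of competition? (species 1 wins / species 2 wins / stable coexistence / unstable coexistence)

species 2 excludes species 1

Compare the nullcline intercepts: K1/α12 = 121/1.51 = 80.1 < K2 = 743; K2/α21 = 743/0.394 = 1890 > K1 = 121.
Since the inequalities point opposite ways, species 2 can invade but species 1 cannot.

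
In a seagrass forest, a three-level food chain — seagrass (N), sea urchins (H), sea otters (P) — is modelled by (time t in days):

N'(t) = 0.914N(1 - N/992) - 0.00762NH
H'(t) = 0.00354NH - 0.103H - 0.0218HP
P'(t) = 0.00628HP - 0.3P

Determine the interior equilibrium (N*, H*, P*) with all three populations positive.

From dP/dt = 0: 0.00628H* = 0.3, so H* = 47.8.
From dN/dt = 0: 0.914(1 - N*/992) = 0.00762·47.8, giving N* = 992·(1 - 0.398) = 597.
From dH/dt = 0: 0.00354·597 - 0.103 = 0.0218P*, so P* = 2.01/0.0218 = 92.2.

N* ≈ 597, H* ≈ 47.8, P* ≈ 92.2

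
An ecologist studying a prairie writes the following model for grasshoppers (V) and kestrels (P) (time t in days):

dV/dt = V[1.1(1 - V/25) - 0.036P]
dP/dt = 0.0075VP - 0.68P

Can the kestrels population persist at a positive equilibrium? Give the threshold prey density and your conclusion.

The predator equation gives dP/dt > 0 only when V > 0.68/0.0075 = 90.7.
Without the predator, V → K = 25. Since 25 < 90.7, the predator cannot invade.

Threshold V = 90.7; K < 90.7, so no, the predator goes extinct.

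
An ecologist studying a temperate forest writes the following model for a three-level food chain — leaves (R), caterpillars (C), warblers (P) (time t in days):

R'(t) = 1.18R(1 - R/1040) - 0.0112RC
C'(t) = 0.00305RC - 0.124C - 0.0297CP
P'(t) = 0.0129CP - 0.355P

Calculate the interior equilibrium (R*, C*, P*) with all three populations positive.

From dP/dt = 0: 0.0129C* = 0.355, so C* = 27.5.
From dR/dt = 0: 1.18(1 - R*/1040) = 0.0112·27.5, giving R* = 1040·(1 - 0.261) = 768.
From dC/dt = 0: 0.00305·768 - 0.124 = 0.0297P*, so P* = 2.22/0.0297 = 74.7.

R* ≈ 768, C* ≈ 27.5, P* ≈ 74.7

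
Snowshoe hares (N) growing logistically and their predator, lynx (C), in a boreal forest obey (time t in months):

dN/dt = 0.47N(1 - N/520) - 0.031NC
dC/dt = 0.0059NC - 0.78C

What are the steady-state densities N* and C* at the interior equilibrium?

From dC/dt = 0 with C > 0: 0.0059N* = 0.78, so N* = 132.
Substitute into dN/dt = 0: 0.47(1 - 132/520) = 0.031C*.
The bracket is 0.746, giving C* = 0.351/0.031 = 11.3.

N* ≈ 132, C* ≈ 11.3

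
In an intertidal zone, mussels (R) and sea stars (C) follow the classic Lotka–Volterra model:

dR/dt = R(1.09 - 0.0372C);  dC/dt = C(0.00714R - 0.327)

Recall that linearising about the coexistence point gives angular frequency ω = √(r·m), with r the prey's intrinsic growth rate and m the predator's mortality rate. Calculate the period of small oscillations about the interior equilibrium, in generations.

T ≈ 10.5 generations

Here r = 1.09 and m = 0.327, so r·m = 0.356.
ω = √0.356 = 0.597 per generation, hence T = 2π/ω ≈ 10.5 generations.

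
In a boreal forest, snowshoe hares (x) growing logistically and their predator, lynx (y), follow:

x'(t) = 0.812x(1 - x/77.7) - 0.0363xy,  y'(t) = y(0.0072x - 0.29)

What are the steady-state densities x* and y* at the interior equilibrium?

x* ≈ 40.3, y* ≈ 10.8

From dy/dt = 0 with y > 0: 0.0072x* = 0.29, so x* = 40.3.
Substitute into dx/dt = 0: 0.812(1 - 40.3/77.7) = 0.0363y*.
The bracket is 0.482, giving y* = 0.391/0.0363 = 10.8.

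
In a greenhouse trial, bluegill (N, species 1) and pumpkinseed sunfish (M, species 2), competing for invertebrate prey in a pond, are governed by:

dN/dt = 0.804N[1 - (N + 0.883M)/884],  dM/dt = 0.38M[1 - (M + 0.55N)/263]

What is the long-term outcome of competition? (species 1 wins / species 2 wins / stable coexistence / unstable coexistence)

Compare the nullcline intercepts: K1/α12 = 884/0.883 = 1000 > K2 = 263; K2/α21 = 263/0.55 = 478 < K1 = 884.
Since the inequalities point opposite ways, species 1 can invade but species 2 cannot.

species 1 excludes species 2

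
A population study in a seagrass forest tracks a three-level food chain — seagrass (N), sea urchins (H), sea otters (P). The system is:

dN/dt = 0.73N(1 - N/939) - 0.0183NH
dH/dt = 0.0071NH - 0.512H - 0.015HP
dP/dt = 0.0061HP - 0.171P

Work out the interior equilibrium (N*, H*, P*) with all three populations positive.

N* ≈ 279, H* ≈ 28, P* ≈ 98

From dP/dt = 0: 0.0061H* = 0.171, so H* = 28.
From dN/dt = 0: 0.73(1 - N*/939) = 0.0183·28, giving N* = 939·(1 - 0.703) = 279.
From dH/dt = 0: 0.0071·279 - 0.512 = 0.015P*, so P* = 1.47/0.015 = 98.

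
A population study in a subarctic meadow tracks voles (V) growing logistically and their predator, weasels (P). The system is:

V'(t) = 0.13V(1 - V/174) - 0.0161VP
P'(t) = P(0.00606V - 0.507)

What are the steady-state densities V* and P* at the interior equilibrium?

From dP/dt = 0 with P > 0: 0.00606V* = 0.507, so V* = 83.7.
Substitute into dV/dt = 0: 0.13(1 - 83.7/174) = 0.0161P*.
The bracket is 0.519, giving P* = 0.0675/0.0161 = 4.19.

V* ≈ 83.7, P* ≈ 4.19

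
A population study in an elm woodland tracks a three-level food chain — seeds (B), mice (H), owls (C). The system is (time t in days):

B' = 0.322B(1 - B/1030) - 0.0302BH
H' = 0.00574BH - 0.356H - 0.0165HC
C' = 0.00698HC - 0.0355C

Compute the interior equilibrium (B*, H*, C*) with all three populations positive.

B* ≈ 539, H* ≈ 5.09, C* ≈ 166

From dC/dt = 0: 0.00698H* = 0.0355, so H* = 5.09.
From dB/dt = 0: 0.322(1 - B*/1030) = 0.0302·5.09, giving B* = 1030·(1 - 0.477) = 539.
From dH/dt = 0: 0.00574·539 - 0.356 = 0.0165C*, so C* = 2.74/0.0165 = 166.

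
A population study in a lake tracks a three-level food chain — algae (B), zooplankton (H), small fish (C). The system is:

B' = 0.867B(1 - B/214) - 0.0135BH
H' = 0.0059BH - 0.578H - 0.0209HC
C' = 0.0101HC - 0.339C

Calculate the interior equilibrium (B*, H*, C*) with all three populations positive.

From dC/dt = 0: 0.0101H* = 0.339, so H* = 33.6.
From dB/dt = 0: 0.867(1 - B*/214) = 0.0135·33.6, giving B* = 214·(1 - 0.523) = 102.
From dH/dt = 0: 0.0059·102 - 0.578 = 0.0209C*, so C* = 0.0247/0.0209 = 1.18.

B* ≈ 102, H* ≈ 33.6, C* ≈ 1.18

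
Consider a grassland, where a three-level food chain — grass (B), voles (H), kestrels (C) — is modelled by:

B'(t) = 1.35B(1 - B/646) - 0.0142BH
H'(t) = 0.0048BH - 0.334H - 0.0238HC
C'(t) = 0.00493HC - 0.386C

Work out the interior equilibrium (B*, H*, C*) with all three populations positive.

From dC/dt = 0: 0.00493H* = 0.386, so H* = 78.3.
From dB/dt = 0: 1.35(1 - B*/646) = 0.0142·78.3, giving B* = 646·(1 - 0.824) = 114.
From dH/dt = 0: 0.0048·114 - 0.334 = 0.0238C*, so C* = 0.213/0.0238 = 8.95.

B* ≈ 114, H* ≈ 78.3, C* ≈ 8.95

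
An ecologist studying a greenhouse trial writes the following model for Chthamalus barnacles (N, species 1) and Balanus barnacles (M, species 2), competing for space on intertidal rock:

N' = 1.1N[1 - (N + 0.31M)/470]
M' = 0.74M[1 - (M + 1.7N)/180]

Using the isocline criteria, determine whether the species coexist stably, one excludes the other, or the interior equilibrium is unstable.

Compare the nullcline intercepts: K1/α12 = 470/0.31 = 1520 > K2 = 180; K2/α21 = 180/1.7 = 106 < K1 = 470.
Since the inequalities point opposite ways, species 1 can invade but species 2 cannot.

species 1 excludes species 2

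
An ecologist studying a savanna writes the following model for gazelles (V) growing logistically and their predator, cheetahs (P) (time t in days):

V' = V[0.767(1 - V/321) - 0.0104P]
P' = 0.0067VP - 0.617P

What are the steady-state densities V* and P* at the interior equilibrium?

From dP/dt = 0 with P > 0: 0.0067V* = 0.617, so V* = 92.1.
Substitute into dV/dt = 0: 0.767(1 - 92.1/321) = 0.0104P*.
The bracket is 0.713, giving P* = 0.547/0.0104 = 52.6.

V* ≈ 92.1, P* ≈ 52.6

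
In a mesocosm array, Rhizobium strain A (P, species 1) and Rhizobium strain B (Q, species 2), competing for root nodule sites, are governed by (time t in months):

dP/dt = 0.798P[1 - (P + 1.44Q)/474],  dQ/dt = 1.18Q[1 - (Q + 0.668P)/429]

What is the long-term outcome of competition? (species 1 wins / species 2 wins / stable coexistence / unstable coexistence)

species 2 excludes species 1

Compare the nullcline intercepts: K1/α12 = 474/1.44 = 329 < K2 = 429; K2/α21 = 429/0.668 = 642 > K1 = 474.
Since the inequalities point opposite ways, species 2 can invade but species 1 cannot.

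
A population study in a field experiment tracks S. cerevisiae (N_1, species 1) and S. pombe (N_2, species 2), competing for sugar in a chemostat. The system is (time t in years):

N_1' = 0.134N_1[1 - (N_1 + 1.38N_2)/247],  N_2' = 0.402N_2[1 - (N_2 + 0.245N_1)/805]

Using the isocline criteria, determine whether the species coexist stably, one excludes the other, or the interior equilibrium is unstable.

species 2 excludes species 1

Compare the nullcline intercepts: K1/α12 = 247/1.38 = 179 < K2 = 805; K2/α21 = 805/0.245 = 3290 > K1 = 247.
Since the inequalities point opposite ways, species 2 can invade but species 1 cannot.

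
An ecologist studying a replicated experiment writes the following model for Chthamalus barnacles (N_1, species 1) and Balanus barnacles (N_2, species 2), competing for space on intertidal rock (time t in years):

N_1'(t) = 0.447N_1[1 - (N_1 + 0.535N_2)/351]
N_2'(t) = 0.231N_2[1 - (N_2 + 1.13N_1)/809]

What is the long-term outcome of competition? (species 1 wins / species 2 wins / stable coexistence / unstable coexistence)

Compare the nullcline intercepts: K1/α12 = 351/0.535 = 656 < K2 = 809; K2/α21 = 809/1.13 = 716 > K1 = 351.
Since the inequalities point opposite ways, species 2 can invade but species 1 cannot.

species 2 excludes species 1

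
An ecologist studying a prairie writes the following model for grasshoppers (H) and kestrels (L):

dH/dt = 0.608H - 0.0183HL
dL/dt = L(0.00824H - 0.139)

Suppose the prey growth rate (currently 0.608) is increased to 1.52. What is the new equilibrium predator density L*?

L* ≈ 83.1

At the interior fixed point, setting dH/dt = 0 with H > 0 fixes L* = (prey growth rate)/(HL coefficient) — independent of the other coefficients.
With the change, L* = 1.52/0.0183 = 83.1; it rises from 33.2.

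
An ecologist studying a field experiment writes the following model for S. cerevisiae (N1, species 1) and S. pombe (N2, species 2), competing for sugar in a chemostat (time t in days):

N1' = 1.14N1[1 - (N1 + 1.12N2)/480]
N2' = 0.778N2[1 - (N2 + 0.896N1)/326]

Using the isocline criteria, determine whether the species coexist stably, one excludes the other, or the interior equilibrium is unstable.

Compare the nullcline intercepts: K1/α12 = 480/1.12 = 429 > K2 = 326; K2/α21 = 326/0.896 = 364 < K1 = 480.
Since the inequalities point opposite ways, species 1 can invade but species 2 cannot.

species 1 excludes species 2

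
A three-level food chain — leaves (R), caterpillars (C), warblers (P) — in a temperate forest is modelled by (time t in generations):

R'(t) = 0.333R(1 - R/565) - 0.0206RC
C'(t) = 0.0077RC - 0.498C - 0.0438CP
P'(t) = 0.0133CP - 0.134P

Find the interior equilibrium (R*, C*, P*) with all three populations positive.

R* ≈ 213, C* ≈ 10.1, P* ≈ 26

From dP/dt = 0: 0.0133C* = 0.134, so C* = 10.1.
From dR/dt = 0: 0.333(1 - R*/565) = 0.0206·10.1, giving R* = 565·(1 - 0.623) = 213.
From dC/dt = 0: 0.0077·213 - 0.498 = 0.0438P*, so P* = 1.14/0.0438 = 26.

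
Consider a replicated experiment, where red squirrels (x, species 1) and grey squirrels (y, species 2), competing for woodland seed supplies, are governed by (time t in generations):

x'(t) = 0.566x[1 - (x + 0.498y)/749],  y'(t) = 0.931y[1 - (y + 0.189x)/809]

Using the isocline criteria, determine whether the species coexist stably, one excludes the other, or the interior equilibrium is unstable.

stable coexistence

Compare the nullcline intercepts: K1/α12 = 749/0.498 = 1500 > K2 = 809; K2/α21 = 809/0.189 = 4280 > K1 = 749.
Since both inequalities hold, each species can invade when rare, so the interior equilibrium is stable.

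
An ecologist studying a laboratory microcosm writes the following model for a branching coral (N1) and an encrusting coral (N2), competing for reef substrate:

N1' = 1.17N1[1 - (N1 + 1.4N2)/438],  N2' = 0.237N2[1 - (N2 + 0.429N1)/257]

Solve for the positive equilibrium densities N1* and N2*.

N1* ≈ 196, N2* ≈ 173

Setting both brackets to zero gives the nullclines N1 + 1.4N2 = 438 and 0.429N1 + N2 = 257.
Substituting N2 = 257 - 0.429N1 into the first: N1(1 - 1.4·0.429) = 438 - 1.4·257.
So N1* = 78.2/0.399 = 196, and then N2* = 257 - 0.429·196 = 173.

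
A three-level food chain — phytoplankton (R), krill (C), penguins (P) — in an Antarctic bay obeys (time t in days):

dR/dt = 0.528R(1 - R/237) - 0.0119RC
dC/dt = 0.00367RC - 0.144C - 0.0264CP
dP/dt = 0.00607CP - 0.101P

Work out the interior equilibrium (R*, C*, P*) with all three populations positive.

R* ≈ 148, C* ≈ 16.6, P* ≈ 15.1

From dP/dt = 0: 0.00607C* = 0.101, so C* = 16.6.
From dR/dt = 0: 0.528(1 - R*/237) = 0.0119·16.6, giving R* = 237·(1 - 0.375) = 148.
From dC/dt = 0: 0.00367·148 - 0.144 = 0.0264P*, so P* = 0.4/0.0264 = 15.1.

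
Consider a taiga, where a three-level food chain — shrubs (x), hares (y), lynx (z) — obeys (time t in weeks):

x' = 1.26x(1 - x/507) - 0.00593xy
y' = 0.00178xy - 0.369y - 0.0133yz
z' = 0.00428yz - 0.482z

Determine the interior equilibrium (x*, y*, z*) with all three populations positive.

x* ≈ 238, y* ≈ 113, z* ≈ 4.15

From dz/dt = 0: 0.00428y* = 0.482, so y* = 113.
From dx/dt = 0: 1.26(1 - x*/507) = 0.00593·113, giving x* = 507·(1 - 0.53) = 238.
From dy/dt = 0: 0.00178·238 - 0.369 = 0.0133z*, so z* = 0.0551/0.0133 = 4.15.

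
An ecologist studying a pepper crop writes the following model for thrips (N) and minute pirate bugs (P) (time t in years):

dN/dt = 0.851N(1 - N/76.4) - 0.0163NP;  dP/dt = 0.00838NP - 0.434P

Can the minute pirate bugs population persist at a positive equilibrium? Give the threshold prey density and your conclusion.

The predator equation gives dP/dt > 0 only when N > 0.434/0.00838 = 51.8.
Without the predator, N → K = 76.4. Since 76.4 > 51.8, the predator can invade and persist.

Threshold N = 51.8; K > 51.8, so yes, the predator persists.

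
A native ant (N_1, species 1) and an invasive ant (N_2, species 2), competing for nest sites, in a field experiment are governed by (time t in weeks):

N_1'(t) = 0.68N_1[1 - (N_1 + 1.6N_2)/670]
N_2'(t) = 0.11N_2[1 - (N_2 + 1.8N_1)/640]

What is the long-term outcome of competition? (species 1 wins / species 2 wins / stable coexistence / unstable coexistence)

Compare the nullcline intercepts: K1/α12 = 670/1.6 = 419 < K2 = 640; K2/α21 = 640/1.8 = 356 < K1 = 670.
Since both are reversed, neither can invade when rare; the interior point is a saddle.

unstable coexistence (outcome depends on initial conditions)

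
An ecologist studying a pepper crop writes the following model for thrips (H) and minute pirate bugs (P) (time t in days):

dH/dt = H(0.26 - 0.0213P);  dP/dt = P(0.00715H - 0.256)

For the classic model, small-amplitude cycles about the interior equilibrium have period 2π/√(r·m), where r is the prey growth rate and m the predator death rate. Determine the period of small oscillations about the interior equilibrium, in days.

Here r = 0.26 and m = 0.256, so r·m = 0.0666.
ω = √0.0666 = 0.258 per day, hence T = 2π/ω ≈ 24.4 days.

T ≈ 24.4 days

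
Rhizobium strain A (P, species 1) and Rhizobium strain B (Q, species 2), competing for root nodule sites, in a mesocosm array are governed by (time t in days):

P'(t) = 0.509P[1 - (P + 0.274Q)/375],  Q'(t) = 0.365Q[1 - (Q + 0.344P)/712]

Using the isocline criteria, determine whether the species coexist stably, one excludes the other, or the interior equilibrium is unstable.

stable coexistence

Compare the nullcline intercepts: K1/α12 = 375/0.274 = 1370 > K2 = 712; K2/α21 = 712/0.344 = 2070 > K1 = 375.
Since both inequalities hold, each species can invade when rare, so the interior equilibrium is stable.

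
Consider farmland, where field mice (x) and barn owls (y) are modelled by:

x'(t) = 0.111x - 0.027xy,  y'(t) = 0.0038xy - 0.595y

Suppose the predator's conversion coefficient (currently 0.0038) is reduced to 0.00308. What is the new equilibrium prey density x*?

x* ≈ 193

At the interior fixed point, setting dy/dt = 0 with y > 0 fixes x* = (predator death rate)/(xy coefficient) — independent of the other coefficients.
With the change, x* = 0.595/0.00308 = 193; it rises from 157.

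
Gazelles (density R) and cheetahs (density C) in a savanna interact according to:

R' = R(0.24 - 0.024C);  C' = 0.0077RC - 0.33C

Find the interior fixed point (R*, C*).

R* ≈ 42.9, C* ≈ 10

Set dC/dt = 0 with C > 0: 0.0077R - 0.33 = 0, so R* = 0.33/0.0077 = 42.9.
Set dR/dt = 0 with R > 0: 0.24 - 0.024C = 0, so C* = 0.24/0.024 = 10.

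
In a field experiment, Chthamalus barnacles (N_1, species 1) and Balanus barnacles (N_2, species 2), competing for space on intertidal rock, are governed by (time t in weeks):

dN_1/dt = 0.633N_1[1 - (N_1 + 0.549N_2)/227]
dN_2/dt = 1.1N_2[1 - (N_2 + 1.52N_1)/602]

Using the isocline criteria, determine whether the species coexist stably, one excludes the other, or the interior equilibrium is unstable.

species 2 excludes species 1

Compare the nullcline intercepts: K1/α12 = 227/0.549 = 413 < K2 = 602; K2/α21 = 602/1.52 = 396 > K1 = 227.
Since the inequalities point opposite ways, species 2 can invade but species 1 cannot.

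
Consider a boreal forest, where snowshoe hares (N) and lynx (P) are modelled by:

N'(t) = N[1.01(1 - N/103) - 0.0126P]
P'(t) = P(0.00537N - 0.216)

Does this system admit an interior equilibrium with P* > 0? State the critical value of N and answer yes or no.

The predator equation gives dP/dt > 0 only when N > 0.216/0.00537 = 40.2.
Without the predator, N → K = 103. Since 103 > 40.2, the predator can invade and persist.

Threshold N = 40.2; K > 40.2, so yes, the predator persists.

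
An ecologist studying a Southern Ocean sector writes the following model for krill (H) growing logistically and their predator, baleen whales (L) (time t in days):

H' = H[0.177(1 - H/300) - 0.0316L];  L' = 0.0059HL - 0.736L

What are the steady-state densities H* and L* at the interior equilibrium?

H* ≈ 125, L* ≈ 3.27

From dL/dt = 0 with L > 0: 0.0059H* = 0.736, so H* = 125.
Substitute into dH/dt = 0: 0.177(1 - 125/300) = 0.0316L*.
The bracket is 0.584, giving L* = 0.103/0.0316 = 3.27.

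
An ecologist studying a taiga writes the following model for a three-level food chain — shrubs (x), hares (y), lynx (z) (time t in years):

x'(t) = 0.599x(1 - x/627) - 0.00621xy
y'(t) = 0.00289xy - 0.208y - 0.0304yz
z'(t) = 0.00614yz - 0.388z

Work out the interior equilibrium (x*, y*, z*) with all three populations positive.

From dz/dt = 0: 0.00614y* = 0.388, so y* = 63.2.
From dx/dt = 0: 0.599(1 - x*/627) = 0.00621·63.2, giving x* = 627·(1 - 0.655) = 216.
From dy/dt = 0: 0.00289·216 - 0.208 = 0.0304z*, so z* = 0.417/0.0304 = 13.7.

x* ≈ 216, y* ≈ 63.2, z* ≈ 13.7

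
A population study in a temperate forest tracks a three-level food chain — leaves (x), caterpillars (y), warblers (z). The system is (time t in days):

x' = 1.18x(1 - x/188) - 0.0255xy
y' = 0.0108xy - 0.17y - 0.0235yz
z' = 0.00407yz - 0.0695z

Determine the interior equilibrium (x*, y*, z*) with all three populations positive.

x* ≈ 119, y* ≈ 17.1, z* ≈ 47.3

From dz/dt = 0: 0.00407y* = 0.0695, so y* = 17.1.
From dx/dt = 0: 1.18(1 - x*/188) = 0.0255·17.1, giving x* = 188·(1 - 0.369) = 119.
From dy/dt = 0: 0.0108·119 - 0.17 = 0.0235z*, so z* = 1.11/0.0235 = 47.3.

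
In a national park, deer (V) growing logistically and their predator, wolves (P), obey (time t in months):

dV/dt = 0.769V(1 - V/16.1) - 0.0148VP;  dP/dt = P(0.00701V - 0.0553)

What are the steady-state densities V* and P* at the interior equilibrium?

V* ≈ 7.89, P* ≈ 26.5

From dP/dt = 0 with P > 0: 0.00701V* = 0.0553, so V* = 7.89.
Substitute into dV/dt = 0: 0.769(1 - 7.89/16.1) = 0.0148P*.
The bracket is 0.51, giving P* = 0.392/0.0148 = 26.5.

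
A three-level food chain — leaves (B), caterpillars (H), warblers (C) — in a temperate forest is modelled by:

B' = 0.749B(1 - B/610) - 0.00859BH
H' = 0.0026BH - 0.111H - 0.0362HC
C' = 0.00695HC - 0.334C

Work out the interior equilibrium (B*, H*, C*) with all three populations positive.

B* ≈ 274, H* ≈ 48.1, C* ≈ 16.6

From dC/dt = 0: 0.00695H* = 0.334, so H* = 48.1.
From dB/dt = 0: 0.749(1 - B*/610) = 0.00859·48.1, giving B* = 610·(1 - 0.551) = 274.
From dH/dt = 0: 0.0026·274 - 0.111 = 0.0362C*, so C* = 0.601/0.0362 = 16.6.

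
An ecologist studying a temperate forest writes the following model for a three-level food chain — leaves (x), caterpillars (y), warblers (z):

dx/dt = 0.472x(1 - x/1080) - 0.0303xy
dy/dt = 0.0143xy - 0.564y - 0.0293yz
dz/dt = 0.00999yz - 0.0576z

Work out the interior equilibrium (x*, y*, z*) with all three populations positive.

x* ≈ 680, y* ≈ 5.77, z* ≈ 313

From dz/dt = 0: 0.00999y* = 0.0576, so y* = 5.77.
From dx/dt = 0: 0.472(1 - x*/1080) = 0.0303·5.77, giving x* = 1080·(1 - 0.37) = 680.
From dy/dt = 0: 0.0143·680 - 0.564 = 0.0293z*, so z* = 9.16/0.0293 = 313.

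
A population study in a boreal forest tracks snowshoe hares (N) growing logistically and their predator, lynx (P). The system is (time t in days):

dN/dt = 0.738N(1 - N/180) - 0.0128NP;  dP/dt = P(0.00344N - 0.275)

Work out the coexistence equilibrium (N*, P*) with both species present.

N* ≈ 79.9, P* ≈ 32

From dP/dt = 0 with P > 0: 0.00344N* = 0.275, so N* = 79.9.
Substitute into dN/dt = 0: 0.738(1 - 79.9/180) = 0.0128P*.
The bracket is 0.556, giving P* = 0.41/0.0128 = 32.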